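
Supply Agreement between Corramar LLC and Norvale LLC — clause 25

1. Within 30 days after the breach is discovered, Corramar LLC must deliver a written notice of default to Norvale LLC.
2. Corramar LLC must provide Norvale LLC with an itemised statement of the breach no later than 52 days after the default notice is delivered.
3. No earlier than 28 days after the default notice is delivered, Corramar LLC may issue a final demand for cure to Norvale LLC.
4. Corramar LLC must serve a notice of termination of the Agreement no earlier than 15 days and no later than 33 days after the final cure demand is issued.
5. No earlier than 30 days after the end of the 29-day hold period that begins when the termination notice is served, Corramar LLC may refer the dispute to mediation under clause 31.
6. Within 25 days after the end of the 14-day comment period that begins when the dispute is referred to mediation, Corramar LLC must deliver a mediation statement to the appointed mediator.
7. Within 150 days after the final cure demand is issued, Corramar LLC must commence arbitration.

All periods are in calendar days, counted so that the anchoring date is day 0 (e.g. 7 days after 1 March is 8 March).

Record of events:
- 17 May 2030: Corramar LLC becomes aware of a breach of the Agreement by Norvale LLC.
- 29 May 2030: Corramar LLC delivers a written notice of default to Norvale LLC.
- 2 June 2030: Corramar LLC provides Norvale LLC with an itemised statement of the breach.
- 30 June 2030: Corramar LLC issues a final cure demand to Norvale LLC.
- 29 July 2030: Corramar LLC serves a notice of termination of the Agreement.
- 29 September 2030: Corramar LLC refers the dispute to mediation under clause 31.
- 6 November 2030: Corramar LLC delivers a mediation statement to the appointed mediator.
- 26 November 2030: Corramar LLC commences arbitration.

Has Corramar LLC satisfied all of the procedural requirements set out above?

Yes

Step 1 — counting 30 days from 17 May 2030 (when the breach is discovered) gives a deadline of 16 June 2030; completed 29 May 2030, before the deadline.
Step 2 — counting 52 days from 29 May 2030 (when the default notice is delivered) gives a deadline of 20 July 2030; completed 2 June 2030, before the deadline.
Step 3 — must wait 28 days from 29 May 2030 (when the default notice is delivered), so not before 26 June 2030; done 30 June 2030 — permitted.
Step 4 — 15 and 33 days from 30 June 2030 (when the final cure demand is issued) are 15 July 2030 and 2 August 2030 respectively; 29 July 2030 falls inside that range.
Step 5 — must wait 30 days from 27 August 2030 (end of the 29-day hold period, which began when the termination notice is served on 29 July 2030), so not before 26 September 2030; 29 September 2030 is on or after that date.
Step 6 — counting 25 days from 13 October 2030 (end of the 14-day comment period, which began when the dispute is referred to mediation on 29 September 2030) gives a deadline of 7 November 2030; 6 November 2030 is within that limit.
Step 7 — counting 150 days from 30 June 2030 (when the final cure demand is issued) gives a deadline of 27 November 2030; 26 November 2030 is within that limit.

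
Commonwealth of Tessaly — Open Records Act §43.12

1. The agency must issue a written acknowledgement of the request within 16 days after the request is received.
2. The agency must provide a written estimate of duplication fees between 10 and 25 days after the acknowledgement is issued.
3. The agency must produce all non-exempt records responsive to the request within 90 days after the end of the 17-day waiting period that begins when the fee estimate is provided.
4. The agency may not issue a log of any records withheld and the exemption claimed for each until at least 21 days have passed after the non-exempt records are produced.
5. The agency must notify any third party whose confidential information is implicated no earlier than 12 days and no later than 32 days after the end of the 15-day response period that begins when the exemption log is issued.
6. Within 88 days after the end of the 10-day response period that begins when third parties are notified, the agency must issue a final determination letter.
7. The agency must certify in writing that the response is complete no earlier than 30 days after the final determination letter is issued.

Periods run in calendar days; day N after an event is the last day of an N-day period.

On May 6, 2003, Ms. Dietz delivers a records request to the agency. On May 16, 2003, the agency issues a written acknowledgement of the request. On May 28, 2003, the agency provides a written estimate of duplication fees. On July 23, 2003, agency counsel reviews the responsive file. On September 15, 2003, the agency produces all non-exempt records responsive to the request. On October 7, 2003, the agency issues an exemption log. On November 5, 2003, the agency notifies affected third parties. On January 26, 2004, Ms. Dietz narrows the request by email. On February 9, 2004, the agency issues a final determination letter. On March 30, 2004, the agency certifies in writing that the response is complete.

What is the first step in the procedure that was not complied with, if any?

Step 3

Step 1 — counting 16 days from May 6, 2003 (when the request is received) gives a deadline of May 22, 2003; completed May 16, 2003, before the deadline.
Step 2 — 10 and 25 days from May 16, 2003 (when the acknowledgement is issued) are May 26, 2003 and June 10, 2003 respectively; done May 28, 2003 — within the window.
Step 3 — counting 90 days from June 14, 2003 (end of the 17-day waiting period, which began when the fee estimate is provided on May 28, 2003) gives a deadline of September 12, 2003; not done until September 15, 2003, 3 days after the deadline.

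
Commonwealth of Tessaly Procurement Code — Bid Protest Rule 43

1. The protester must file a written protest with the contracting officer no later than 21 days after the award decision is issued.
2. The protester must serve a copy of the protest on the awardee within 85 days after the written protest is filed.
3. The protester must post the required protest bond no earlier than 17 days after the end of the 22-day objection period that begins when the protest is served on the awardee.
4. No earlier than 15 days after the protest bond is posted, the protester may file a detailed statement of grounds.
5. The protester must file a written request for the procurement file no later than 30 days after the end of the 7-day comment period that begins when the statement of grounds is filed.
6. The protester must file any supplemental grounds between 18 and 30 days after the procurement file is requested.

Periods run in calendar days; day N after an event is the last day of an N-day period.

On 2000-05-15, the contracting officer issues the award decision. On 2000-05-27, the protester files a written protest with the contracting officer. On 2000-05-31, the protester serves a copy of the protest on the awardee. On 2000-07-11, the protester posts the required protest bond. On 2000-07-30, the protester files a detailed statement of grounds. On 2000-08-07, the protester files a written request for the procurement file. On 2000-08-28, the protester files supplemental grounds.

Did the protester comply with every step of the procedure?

Yes

Step 1 — counting 21 days from 2000-05-15 (when the award decision is issued) gives a deadline of 2000-06-05; 2000-05-27 is within that limit.
Step 2 — counting 85 days from 2000-05-27 (when the written protest is filed) gives a deadline of 2000-08-20; completed 2000-05-31, before the deadline.
Step 3 — must wait 17 days from 2000-06-22 (end of the 22-day objection period, which began when the protest is served on the awardee on 2000-05-31), so not before 2000-07-09; 2000-07-11 is on or after that date.
Step 4 — must wait 15 days from 2000-07-11 (when the protest bond is posted), so not before 2000-07-26; done 2000-07-30 — permitted.
Step 5 — counting 30 days from 2000-08-06 (end of the 7-day comment period, which began when the statement of grounds is filed on 2000-07-30) gives a deadline of 2000-09-05; done 2000-08-07 — timely.
Step 6 — 18 and 30 days from 2000-08-07 (when the procurement file is requested) are 2000-08-25 and 2000-09-06 respectively; 2000-08-28 falls inside that range.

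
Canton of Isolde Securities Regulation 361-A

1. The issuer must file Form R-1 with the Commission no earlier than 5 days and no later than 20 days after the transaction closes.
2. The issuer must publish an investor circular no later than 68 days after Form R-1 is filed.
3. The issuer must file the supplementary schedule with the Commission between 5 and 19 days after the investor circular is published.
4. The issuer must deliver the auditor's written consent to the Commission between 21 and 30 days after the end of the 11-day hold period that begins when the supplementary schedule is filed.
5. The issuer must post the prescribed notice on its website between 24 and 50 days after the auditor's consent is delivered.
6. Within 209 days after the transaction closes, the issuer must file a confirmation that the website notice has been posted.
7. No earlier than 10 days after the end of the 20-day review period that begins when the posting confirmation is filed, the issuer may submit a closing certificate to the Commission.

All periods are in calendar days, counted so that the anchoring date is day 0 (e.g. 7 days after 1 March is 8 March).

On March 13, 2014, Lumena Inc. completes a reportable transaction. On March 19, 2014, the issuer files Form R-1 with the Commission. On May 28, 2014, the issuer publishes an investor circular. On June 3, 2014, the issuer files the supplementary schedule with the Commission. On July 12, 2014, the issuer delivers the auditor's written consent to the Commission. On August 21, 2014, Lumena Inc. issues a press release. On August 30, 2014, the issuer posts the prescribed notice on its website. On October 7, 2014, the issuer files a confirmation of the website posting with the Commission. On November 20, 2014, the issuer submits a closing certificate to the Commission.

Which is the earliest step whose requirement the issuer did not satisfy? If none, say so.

Step 1 — 5 and 20 days from March 13, 2014 (when the transaction closes) are March 18, 2014 and April 2, 2014 respectively; done March 19, 2014, which is between those dates.
Step 2 — counting 68 days from March 19, 2014 (when Form R-1 is filed) gives a deadline of May 26, 2014; not done until May 28, 2014, 2 days after the deadline.
Later steps need not be reached.

Step 2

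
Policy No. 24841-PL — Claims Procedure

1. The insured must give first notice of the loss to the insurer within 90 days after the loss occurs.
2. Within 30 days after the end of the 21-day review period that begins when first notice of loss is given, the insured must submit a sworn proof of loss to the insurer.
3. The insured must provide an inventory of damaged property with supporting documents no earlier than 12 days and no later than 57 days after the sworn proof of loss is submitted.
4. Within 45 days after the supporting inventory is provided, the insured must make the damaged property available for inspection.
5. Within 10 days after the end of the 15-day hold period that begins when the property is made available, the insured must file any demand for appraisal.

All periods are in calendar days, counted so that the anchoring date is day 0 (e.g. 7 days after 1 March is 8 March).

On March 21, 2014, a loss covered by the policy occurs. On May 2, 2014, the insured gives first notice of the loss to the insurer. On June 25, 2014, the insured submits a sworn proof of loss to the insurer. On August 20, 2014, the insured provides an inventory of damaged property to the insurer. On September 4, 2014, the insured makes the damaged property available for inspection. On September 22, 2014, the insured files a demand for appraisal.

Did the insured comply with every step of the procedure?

No

Step 1: 90 days after March 21, 2014 (when the loss occurs) is June 19, 2014; May 2, 2014 is within that limit.
Step 2: 30 days after May 23, 2014 (end of the 21-day review period, which began when first notice of loss is given on May 2, 2014) is June 22, 2014; done June 25, 2014 — 3 days late.
No need to go further; step 2 was not satisfied.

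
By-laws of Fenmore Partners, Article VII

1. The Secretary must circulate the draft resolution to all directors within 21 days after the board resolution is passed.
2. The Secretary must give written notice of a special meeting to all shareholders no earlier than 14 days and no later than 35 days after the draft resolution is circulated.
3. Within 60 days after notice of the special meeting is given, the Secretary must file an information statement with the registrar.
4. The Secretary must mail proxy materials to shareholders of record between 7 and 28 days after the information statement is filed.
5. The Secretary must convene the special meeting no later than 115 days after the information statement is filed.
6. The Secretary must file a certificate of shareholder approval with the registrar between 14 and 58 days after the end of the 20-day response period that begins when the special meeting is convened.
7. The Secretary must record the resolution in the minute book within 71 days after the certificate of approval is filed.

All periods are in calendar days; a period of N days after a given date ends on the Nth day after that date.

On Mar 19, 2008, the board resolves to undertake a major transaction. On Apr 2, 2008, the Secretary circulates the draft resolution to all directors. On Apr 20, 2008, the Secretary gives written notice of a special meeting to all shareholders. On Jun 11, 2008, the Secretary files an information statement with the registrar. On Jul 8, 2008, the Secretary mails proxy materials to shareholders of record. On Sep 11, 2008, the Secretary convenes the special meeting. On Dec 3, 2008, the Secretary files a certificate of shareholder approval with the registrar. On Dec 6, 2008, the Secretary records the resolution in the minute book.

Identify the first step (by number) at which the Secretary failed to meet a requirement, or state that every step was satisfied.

Step 1: 21 days after Mar 19, 2008 (when the board resolution is passed) is Apr 9, 2008; completed Apr 2, 2008, before the deadline.
Step 2: the window is 14–35 days after Apr 2, 2008 (when the draft resolution is circulated), so Apr 16, 2008 through May 7, 2008; Apr 20, 2008 falls inside that range.
Step 3: 60 days after Apr 20, 2008 (when notice of the special meeting is given) is Jun 19, 2008; completed Jun 11, 2008, before the deadline.
Step 4: the window is 7–28 days after Jun 11, 2008 (when the information statement is filed), so Jun 18, 2008 through Jul 9, 2008; done Jul 8, 2008 — within the window.
Step 5: 115 days after Jun 11, 2008 (when the information statement is filed) is Oct 4, 2008; done Sep 11, 2008 — timely.
Step 6: the window is 14–58 days after Oct 1, 2008 (end of the 20-day response period, which began when the special meeting is convened on Sep 11, 2008), so Oct 15, 2008 through Nov 28, 2008; done Dec 3, 2008 — 5 days after the window closed.
No need to go further; step 6 was not satisfied.

Step 6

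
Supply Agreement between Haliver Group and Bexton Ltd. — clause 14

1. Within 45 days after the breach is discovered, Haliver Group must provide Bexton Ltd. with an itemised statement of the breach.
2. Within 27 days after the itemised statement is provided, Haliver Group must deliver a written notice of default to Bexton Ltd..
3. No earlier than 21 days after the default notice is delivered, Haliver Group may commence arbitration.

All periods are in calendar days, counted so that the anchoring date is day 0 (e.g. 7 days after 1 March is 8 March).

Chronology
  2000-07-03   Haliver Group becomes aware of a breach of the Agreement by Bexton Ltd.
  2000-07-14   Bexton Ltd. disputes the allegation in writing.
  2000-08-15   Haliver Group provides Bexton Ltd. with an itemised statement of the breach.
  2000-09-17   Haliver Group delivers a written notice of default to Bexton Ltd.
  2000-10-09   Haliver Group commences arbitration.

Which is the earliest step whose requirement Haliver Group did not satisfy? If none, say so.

Step 1 — counting 45 days from 2000-07-03 (when the breach is discovered) gives a deadline of 2000-08-17; completed 2000-08-15, before the deadline.
Step 2 — counting 27 days from 2000-08-15 (when the itemised statement is provided) gives a deadline of 2000-09-11; 2000-09-17 misses that deadline by 6 days.
No need to go further; step 2 was not satisfied.

Step 2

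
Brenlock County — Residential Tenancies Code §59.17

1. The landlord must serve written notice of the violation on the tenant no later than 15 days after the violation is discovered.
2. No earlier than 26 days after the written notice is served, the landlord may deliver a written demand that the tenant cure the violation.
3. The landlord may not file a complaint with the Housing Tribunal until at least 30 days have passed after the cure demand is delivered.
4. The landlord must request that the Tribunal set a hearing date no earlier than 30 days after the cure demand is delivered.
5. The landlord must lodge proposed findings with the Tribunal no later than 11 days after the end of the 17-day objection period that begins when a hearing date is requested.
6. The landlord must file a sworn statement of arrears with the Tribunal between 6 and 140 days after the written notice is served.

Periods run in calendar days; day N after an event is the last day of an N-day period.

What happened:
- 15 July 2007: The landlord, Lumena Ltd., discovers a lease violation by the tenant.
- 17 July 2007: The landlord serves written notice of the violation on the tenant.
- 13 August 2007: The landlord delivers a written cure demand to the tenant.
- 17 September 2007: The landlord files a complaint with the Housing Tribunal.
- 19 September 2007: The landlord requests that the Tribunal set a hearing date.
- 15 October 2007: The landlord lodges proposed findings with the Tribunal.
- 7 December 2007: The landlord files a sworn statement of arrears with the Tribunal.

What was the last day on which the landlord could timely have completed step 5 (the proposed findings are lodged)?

17 October 2007

A hearing date is requested on 19 September 2007; the 17-day objection period therefore ends 6 October 2007, and step 5 runs from that date. 11 days after 6 October 2007 is 17 October 2007.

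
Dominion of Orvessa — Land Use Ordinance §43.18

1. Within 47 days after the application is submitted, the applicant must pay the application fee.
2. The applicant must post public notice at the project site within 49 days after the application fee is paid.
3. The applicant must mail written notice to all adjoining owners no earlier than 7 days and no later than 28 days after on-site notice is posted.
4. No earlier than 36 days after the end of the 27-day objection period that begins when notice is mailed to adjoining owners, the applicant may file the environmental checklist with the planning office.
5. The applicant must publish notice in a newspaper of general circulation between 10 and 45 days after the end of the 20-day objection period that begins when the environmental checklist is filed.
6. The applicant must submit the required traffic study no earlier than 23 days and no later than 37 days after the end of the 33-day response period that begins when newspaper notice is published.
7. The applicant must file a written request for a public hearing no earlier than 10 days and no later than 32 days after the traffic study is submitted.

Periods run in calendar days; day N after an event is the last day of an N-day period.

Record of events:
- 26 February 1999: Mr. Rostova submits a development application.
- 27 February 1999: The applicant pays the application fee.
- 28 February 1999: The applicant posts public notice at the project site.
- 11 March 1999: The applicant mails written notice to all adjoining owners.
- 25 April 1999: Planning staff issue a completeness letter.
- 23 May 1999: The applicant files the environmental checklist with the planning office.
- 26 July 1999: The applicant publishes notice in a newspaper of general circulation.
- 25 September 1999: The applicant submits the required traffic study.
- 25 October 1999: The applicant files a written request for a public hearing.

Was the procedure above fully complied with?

Yes

Step 1 — counting 47 days from 26 February 1999 (when the application is submitted) gives a deadline of 14 April 1999; 27 February 1999 is within that limit.
Step 2 — counting 49 days from 27 February 1999 (when the application fee is paid) gives a deadline of 17 April 1999; done 28 February 1999 — timely.
Step 3 — 7 and 28 days from 28 February 1999 (when on-site notice is posted) are 7 March 1999 and 28 March 1999 respectively; done 11 March 1999, which is between those dates.
Step 4 — must wait 36 days from 7 April 1999 (end of the 27-day objection period, which began when notice is mailed to adjoining owners on 11 March 1999), so not before 13 May 1999; done 23 May 1999 — permitted.
Step 5 — 10 and 45 days from 12 June 1999 (end of the 20-day objection period, which began when the environmental checklist is filed on 23 May 1999) are 22 June 1999 and 27 July 1999 respectively; 26 July 1999 falls inside that range.
Step 6 — 23 and 37 days from 28 August 1999 (end of the 33-day response period, which began when newspaper notice is published on 26 July 1999) are 20 September 1999 and 4 October 1999 respectively; done 25 September 1999, which is between those dates.
Step 7 — 10 and 32 days from 25 September 1999 (when the traffic study is submitted) are 5 October 1999 and 27 October 1999 respectively; done 25 October 1999, which is between those dates.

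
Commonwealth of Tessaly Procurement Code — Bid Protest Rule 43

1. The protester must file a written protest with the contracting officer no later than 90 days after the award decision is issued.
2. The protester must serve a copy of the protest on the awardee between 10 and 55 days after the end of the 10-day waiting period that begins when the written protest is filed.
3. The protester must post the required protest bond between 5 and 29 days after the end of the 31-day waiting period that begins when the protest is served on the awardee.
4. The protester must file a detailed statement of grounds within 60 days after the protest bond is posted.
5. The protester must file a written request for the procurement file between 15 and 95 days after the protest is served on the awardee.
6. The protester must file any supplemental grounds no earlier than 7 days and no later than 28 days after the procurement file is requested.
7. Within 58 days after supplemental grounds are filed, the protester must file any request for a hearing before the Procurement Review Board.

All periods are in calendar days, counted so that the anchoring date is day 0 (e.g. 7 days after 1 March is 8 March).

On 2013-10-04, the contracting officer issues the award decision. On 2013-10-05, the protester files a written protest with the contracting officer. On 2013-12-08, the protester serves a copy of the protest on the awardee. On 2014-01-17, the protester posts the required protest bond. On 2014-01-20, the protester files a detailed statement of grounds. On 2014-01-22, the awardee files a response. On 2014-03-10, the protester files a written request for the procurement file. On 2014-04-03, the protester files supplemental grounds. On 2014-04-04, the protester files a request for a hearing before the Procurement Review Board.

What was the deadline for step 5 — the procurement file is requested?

2014-03-13

Step 5 runs from 2013-12-08, when the protest is served on the awardee. The window is 15–95 days after 2013-12-08; it closes on 2014-03-13.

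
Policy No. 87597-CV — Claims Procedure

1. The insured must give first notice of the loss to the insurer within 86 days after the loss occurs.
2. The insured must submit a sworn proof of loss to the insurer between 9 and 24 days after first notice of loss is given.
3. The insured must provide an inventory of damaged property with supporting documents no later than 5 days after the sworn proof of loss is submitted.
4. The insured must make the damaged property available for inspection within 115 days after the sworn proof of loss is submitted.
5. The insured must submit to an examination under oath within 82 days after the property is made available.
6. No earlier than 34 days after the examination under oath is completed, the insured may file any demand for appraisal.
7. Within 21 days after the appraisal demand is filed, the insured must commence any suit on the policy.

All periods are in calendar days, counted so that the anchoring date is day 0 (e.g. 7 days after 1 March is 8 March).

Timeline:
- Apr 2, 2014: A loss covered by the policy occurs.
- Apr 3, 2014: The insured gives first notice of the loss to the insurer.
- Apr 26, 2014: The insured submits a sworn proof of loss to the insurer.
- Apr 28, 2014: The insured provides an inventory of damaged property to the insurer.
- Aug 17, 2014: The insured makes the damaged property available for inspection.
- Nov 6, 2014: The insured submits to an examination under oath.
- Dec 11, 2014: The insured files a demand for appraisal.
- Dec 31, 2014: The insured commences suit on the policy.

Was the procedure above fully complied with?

Step 1 — counting 86 days from Apr 2, 2014 (when the loss occurs) gives a deadline of Jun 27, 2014; done Apr 3, 2014 — timely.
Step 2 — 9 and 24 days from Apr 3, 2014 (when first notice of loss is given) are Apr 12, 2014 and Apr 27, 2014 respectively; Apr 26, 2014 falls inside that range.
Step 3 — counting 5 days from Apr 26, 2014 (when the sworn proof of loss is submitted) gives a deadline of May 1, 2014; done Apr 28, 2014 — timely.
Step 4 — counting 115 days from Apr 26, 2014 (when the sworn proof of loss is submitted) gives a deadline of Aug 19, 2014; completed Aug 17, 2014, before the deadline.
Step 5 — counting 82 days from Aug 17, 2014 (when the property is made available) gives a deadline of Nov 7, 2014; Nov 6, 2014 is within that limit.
Step 6 — must wait 34 days from Nov 6, 2014 (when the examination under oath is completed), so not before Dec 10, 2014; done Dec 11, 2014, after the minimum wait.
Step 7 — counting 21 days from Dec 11, 2014 (when the appraisal demand is filed) gives a deadline of Jan 1, 2015; Dec 31, 2014 is within that limit.

Yes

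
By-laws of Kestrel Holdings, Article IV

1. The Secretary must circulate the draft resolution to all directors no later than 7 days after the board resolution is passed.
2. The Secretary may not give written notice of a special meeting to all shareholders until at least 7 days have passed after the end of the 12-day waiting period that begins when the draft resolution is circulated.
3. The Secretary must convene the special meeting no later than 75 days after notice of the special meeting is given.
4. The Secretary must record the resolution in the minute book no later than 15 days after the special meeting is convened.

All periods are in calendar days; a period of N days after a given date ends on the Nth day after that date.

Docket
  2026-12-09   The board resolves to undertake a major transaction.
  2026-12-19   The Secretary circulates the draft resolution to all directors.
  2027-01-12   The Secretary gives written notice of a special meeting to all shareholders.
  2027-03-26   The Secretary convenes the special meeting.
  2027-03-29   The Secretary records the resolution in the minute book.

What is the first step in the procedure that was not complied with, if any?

Step 1

Step 1 — counting 7 days from 2026-12-09 (when the board resolution is passed) gives a deadline of 2026-12-16; not done until 2026-12-19, 3 days after the deadline.
Later steps need not be reached.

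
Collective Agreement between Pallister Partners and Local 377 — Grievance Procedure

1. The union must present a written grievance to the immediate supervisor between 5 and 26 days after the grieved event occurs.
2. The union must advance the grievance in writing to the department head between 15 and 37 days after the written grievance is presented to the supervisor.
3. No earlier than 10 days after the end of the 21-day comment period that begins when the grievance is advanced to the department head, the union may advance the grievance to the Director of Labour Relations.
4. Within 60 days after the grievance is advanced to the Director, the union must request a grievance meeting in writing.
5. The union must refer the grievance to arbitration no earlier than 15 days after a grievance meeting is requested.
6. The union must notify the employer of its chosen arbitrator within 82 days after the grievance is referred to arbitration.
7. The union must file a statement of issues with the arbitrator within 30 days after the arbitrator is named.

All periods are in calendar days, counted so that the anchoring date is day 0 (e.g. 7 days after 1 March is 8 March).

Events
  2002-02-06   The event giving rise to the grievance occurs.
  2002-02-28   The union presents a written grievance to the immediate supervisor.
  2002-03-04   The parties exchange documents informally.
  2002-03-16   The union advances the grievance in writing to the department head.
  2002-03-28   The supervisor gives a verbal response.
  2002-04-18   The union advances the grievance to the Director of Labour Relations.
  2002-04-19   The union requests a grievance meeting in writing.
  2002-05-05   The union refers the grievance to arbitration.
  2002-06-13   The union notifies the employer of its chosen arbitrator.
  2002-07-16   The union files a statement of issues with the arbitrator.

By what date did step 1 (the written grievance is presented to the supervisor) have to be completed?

2002-03-04

Step 1 runs from 2002-02-06, when the grieved event occurs. The window is 5–26 days after 2002-02-06; it closes on 2002-03-04.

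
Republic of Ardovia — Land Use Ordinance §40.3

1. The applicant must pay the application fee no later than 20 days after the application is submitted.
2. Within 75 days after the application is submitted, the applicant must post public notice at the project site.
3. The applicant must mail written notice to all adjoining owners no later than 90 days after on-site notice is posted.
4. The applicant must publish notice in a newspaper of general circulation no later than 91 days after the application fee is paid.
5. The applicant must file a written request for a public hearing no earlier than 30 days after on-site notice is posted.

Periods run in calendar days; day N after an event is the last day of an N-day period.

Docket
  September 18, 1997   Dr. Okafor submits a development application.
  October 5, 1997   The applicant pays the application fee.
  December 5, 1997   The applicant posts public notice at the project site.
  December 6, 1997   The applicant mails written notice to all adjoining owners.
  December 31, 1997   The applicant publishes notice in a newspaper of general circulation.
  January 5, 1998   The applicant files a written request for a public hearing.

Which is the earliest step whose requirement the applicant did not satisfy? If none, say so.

Step 1: 20 days after September 18, 1997 (when the application is submitted) is October 8, 1997; completed October 5, 1997, before the deadline.
Step 2: 75 days after September 18, 1997 (when the application is submitted) is December 2, 1997; December 5, 1997 misses that deadline by 3 days.
Later steps need not be reached.

Step 2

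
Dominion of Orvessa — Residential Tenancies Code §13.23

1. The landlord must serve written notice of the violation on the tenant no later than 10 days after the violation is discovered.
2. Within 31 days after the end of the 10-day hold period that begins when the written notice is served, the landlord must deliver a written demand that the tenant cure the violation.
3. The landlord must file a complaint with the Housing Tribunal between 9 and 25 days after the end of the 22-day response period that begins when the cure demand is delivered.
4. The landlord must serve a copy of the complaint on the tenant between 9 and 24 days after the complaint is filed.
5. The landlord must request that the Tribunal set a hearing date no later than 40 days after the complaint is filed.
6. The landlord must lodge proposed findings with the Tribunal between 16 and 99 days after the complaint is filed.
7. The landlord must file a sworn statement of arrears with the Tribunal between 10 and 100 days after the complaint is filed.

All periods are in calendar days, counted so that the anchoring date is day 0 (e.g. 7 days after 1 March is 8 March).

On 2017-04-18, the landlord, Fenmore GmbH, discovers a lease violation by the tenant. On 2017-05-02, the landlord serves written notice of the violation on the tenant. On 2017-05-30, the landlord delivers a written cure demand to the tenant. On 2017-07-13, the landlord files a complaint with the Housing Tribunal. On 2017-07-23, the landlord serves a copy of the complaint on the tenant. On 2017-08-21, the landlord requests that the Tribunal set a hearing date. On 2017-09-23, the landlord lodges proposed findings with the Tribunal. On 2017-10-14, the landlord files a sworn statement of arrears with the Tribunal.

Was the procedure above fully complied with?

Step 1: 10 days after 2017-04-18 (when the violation is discovered) is 2017-04-28; not done until 2017-05-02, 4 days after the deadline.
No need to go further; step 1 was not satisfied.

No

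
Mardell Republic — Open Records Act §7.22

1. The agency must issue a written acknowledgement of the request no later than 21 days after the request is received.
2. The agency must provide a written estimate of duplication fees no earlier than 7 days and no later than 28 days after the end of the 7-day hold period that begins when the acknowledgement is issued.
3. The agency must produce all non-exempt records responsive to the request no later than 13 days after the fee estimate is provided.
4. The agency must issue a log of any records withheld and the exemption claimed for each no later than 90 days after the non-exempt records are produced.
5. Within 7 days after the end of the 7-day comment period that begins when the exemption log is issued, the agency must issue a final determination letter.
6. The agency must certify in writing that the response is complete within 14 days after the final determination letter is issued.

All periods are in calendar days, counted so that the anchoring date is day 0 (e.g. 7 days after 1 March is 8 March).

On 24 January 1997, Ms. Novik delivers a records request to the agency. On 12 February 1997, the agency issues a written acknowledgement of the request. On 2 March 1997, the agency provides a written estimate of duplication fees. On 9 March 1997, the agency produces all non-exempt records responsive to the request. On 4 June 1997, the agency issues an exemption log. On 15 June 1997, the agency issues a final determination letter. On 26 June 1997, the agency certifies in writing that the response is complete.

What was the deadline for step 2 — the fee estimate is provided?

19 March 1997

The acknowledgement is issued on 12 February 1997; the 7-day hold period therefore ends 19 February 1997, and step 2 runs from that date. The window is 7–28 days after 19 February 1997; it closes on 19 March 1997.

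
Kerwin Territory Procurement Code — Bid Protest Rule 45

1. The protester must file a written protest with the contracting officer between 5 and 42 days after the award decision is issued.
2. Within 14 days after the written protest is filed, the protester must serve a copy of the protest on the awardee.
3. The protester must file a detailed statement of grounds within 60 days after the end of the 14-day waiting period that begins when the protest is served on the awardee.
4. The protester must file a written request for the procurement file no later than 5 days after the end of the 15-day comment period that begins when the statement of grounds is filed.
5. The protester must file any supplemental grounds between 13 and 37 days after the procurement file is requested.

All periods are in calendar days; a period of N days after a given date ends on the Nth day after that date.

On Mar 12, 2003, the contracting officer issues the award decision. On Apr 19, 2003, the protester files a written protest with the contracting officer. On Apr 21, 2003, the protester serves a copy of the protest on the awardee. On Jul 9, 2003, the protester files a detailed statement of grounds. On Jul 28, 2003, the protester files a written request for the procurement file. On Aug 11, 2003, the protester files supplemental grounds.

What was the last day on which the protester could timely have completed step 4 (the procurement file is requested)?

The statement of grounds is filed on Jul 9, 2003; the 15-day comment period therefore ends Jul 24, 2003, and step 4 runs from that date. 5 days after Jul 24, 2003 is Jul 29, 2003.

Jul 29, 2003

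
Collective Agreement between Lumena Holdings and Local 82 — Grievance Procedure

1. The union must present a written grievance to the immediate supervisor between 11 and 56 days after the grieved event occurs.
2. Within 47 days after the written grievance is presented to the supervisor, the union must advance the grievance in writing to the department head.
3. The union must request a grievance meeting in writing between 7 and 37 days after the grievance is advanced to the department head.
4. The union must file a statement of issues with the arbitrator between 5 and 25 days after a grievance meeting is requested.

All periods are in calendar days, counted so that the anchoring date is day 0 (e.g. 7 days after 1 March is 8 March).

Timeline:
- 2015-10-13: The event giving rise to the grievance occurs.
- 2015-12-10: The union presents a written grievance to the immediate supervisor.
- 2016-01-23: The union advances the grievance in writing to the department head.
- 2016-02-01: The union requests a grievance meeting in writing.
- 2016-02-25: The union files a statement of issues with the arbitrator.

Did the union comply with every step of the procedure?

No

Step 1 — 11 and 56 days from 2015-10-13 (when the grieved event occurs) are 2015-10-24 and 2015-12-08 respectively; 2015-12-10 is 2 days past the end of the window.
Later steps need not be reached.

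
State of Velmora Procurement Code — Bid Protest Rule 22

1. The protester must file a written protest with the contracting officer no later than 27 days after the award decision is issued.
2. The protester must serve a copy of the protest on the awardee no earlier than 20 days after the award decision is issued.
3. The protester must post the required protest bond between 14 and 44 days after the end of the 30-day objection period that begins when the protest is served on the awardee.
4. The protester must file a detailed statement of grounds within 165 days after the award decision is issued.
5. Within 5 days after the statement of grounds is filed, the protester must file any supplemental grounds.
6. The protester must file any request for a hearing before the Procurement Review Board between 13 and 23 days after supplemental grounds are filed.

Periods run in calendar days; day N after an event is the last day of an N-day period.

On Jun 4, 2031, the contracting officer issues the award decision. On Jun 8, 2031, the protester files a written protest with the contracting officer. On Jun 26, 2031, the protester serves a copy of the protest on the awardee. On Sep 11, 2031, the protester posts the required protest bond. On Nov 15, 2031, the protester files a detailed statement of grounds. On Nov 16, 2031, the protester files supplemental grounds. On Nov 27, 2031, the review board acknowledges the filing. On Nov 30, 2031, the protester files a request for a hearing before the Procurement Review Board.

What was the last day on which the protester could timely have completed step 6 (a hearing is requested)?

Step 6 runs from Nov 16, 2031, when supplemental grounds are filed. The window is 13–23 days after Nov 16, 2031; it closes on Dec 9, 2031.

Dec 9, 2031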